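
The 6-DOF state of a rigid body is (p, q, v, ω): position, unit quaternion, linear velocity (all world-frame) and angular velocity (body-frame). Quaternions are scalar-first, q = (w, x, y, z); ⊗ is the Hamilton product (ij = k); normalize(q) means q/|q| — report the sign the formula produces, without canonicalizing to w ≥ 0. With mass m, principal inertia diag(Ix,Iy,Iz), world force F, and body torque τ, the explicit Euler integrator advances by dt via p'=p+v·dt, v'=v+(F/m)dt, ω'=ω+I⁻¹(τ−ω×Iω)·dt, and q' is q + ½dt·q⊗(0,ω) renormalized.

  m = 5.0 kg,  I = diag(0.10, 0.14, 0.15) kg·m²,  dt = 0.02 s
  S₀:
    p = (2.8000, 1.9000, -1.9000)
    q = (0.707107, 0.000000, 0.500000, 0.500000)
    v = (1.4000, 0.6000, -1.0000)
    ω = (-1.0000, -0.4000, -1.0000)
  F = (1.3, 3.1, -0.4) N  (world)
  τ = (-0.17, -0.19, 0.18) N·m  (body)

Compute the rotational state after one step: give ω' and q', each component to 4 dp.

angular accel α = (-1.7400, -1.0000, 1.0933)
ω + α·dt = (-1.0348, -0.4200, -0.9781)
Hamilton product q⊗(0,ω) = (0.7000000, -1.0071070, -0.7828428, -0.2071070)
q' = normalize(q + ½dt·q⊗(0,ω)) = (0.7140, -0.0101, 0.4921, 0.4979)

ω' = (-1.0348, -0.4200, -0.9781)
q' = (0.7140, -0.0101, 0.4921, 0.4979)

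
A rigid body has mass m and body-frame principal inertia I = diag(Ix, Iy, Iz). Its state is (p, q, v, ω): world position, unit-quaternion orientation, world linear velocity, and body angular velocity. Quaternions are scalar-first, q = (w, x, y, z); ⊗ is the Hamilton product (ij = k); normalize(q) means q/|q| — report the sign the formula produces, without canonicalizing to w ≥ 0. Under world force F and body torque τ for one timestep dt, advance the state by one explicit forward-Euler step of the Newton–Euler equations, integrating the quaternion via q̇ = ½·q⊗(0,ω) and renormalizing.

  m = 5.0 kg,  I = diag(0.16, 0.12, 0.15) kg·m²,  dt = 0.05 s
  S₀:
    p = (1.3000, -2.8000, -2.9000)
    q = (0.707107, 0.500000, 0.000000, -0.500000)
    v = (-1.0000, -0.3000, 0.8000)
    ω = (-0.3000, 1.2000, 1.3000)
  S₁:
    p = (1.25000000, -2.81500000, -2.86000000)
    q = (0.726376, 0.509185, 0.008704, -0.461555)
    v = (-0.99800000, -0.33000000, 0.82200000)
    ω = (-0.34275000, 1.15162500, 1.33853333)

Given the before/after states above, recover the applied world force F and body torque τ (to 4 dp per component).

v₁ − v₀ = (0.00200000, -0.03000000, 0.02200000)
m·(v₁−v₀)/dt = (0.2000, -3.0000, 2.2000)
rate change Δω = (-0.04275000, -0.04837500, 0.03853333)
I·α + gyro = (-0.0900, -0.1200, 0.1300)

F = (0.2000, -3.0000, 2.2000)
τ = (-0.0900, -0.1200, 0.1300)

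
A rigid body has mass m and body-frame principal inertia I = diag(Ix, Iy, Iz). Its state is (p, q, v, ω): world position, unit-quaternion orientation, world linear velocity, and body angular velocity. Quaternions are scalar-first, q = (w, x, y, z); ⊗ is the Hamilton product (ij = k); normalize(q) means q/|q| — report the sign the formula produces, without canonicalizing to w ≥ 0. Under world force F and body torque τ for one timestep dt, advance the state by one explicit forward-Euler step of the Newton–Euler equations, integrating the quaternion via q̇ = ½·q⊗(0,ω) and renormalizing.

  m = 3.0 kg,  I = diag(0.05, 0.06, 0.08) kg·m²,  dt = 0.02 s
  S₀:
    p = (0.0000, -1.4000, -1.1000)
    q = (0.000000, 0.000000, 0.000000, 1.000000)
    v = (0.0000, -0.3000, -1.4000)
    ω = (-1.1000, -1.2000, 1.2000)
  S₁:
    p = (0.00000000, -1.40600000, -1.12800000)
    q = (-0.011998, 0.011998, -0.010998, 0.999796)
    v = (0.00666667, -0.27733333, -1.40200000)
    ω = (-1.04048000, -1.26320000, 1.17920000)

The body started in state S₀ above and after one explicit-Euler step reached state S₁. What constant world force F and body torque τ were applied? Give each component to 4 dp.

F = (1.0000, 3.4000, -0.3000)
τ = (0.1200, -0.1500, -0.0700)

Δv = v₁−v₀ = (0.00666667, 0.02266667, -0.00200000)
F = m·Δv/dt = (1.0000, 3.4000, -0.3000)
rate change Δω = (0.05952000, -0.06320000, -0.02080000)
I·α + gyro = (0.1200, -0.1500, -0.0700)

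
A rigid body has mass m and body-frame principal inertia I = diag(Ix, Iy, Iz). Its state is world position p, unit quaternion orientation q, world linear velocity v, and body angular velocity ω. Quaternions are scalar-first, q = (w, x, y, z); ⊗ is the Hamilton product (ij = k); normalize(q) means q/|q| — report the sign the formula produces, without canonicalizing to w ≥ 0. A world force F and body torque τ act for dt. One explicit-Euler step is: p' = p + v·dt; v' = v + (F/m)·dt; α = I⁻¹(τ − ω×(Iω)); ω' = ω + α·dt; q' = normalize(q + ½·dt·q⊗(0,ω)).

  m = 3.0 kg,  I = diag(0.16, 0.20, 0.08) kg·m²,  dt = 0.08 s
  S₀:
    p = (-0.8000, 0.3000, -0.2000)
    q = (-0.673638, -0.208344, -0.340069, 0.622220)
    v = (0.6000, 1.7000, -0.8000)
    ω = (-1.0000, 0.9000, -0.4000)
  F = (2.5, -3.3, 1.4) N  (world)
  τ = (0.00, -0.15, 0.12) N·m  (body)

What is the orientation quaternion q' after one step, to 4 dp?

q⊗(0,ω) = (0.3466061, 0.2496676, -1.3118318, -0.2581234)
q' = normalize(q + ½dt·q⊗(0,ω)) = (-0.6587, -0.1980, -0.3919, 0.6109)

q' = (-0.6587, -0.1980, -0.3919, 0.6109)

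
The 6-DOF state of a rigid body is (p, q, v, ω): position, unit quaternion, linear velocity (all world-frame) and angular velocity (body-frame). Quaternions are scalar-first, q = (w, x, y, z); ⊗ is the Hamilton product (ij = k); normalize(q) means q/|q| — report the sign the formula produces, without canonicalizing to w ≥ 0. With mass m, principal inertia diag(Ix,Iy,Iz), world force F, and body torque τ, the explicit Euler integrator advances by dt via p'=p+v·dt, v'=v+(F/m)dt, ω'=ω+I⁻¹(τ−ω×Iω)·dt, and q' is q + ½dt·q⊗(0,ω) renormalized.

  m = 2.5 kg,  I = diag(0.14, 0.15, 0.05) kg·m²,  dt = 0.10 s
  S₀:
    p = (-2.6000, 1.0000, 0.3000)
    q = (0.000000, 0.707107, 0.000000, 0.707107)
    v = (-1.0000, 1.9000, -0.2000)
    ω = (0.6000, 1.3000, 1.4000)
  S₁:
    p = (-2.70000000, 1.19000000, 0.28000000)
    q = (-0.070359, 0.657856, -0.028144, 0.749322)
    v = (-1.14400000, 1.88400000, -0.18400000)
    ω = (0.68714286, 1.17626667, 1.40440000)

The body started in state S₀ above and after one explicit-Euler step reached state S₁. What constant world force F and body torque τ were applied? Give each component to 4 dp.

F = (-3.6000, -0.4000, 0.4000)
τ = (-0.0600, -0.1100, 0.0100)

rate change Δω = (0.08714286, -0.12373333, 0.00440000)
ω₀×(Iω₀) = (-0.1820, 0.0756, 0.0078)
I·α + gyro = (-0.0600, -0.1100, 0.0100)
velocity change Δv = (-0.14400000, -0.01600000, 0.01600000)
applied force F = (-3.6000, -0.4000, 0.4000)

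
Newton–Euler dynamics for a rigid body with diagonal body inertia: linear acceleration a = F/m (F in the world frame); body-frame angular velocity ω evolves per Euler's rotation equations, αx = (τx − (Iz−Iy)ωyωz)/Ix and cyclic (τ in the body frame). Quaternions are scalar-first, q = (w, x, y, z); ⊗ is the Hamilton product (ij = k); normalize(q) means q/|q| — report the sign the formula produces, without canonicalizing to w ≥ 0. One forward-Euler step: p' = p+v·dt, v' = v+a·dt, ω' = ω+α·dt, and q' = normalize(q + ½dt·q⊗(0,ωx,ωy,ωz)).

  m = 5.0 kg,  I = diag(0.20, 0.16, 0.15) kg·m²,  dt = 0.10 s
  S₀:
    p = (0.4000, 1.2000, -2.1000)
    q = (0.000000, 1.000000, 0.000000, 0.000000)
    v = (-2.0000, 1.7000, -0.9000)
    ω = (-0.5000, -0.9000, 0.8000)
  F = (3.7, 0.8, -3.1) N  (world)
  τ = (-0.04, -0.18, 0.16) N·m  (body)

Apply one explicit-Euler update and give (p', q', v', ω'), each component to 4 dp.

p' = (0.2000, 1.3700, -2.1900)
q' = (0.0249, 0.9979, -0.0399, -0.0449)
v' = (-1.9260, 1.7160, -0.9620)
ω' = (-0.5236, -1.0000, 0.9187)

α = I⁻¹(τ − ω×Iω) = (-0.2360, -1.0000, 1.1867)
ω' = ω + α·dt = (-0.5236, -1.0000, 0.9187)
q⊗(0,ω) = (0.5000000, 0.0000000, -0.8000000, -0.9000000)
q + ½dt·q⊗(0,ω), renormalized = (0.0249, 0.9979, -0.0399, -0.0449)
a = (0.7400, 0.1600, -0.6200)
p + v·dt = (0.2000, 1.3700, -2.1900)
v + (F/m)dt = (-1.9260, 1.7160, -0.9620)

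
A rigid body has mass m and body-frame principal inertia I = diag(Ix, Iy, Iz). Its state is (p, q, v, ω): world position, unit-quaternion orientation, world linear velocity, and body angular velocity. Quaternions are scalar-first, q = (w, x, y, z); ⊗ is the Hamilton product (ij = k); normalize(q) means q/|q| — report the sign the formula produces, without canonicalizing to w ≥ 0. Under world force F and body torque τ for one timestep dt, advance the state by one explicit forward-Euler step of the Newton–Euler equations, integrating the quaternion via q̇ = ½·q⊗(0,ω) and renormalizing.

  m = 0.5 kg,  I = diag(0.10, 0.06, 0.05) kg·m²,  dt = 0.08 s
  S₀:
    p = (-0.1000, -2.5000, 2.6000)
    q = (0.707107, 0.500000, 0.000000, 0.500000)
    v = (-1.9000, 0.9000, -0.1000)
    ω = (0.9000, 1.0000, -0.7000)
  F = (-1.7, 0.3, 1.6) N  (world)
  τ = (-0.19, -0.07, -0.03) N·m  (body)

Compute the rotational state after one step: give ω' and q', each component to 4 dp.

ω' = (0.7424, 0.9487, -0.6904)
q' = (0.7018, 0.5045, 0.0602, 0.4993)

angular accel α = (-1.9700, -0.6417, 0.1200)
ω + α·dt = (0.7424, 0.9487, -0.6904)
Hamilton product q⊗(0,ω) = (-0.1000000, 0.1363963, 1.5071070, 0.0050251)
q + ½dt·q⊗(0,ω), renormalized = (0.7018, 0.5045, 0.0602, 0.4993)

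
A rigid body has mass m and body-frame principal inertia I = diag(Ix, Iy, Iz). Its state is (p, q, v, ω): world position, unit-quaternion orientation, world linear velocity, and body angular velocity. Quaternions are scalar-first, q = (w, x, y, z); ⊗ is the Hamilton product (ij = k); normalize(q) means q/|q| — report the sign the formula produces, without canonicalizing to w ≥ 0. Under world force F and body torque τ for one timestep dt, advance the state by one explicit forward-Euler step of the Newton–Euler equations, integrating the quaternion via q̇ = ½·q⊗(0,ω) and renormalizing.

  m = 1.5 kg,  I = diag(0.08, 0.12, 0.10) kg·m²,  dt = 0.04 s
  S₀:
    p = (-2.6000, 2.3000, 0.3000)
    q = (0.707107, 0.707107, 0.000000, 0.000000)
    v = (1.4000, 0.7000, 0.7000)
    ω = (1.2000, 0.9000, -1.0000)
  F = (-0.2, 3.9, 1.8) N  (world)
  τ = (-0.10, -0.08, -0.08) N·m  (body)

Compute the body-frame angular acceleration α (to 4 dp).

α = (-1.4750, -0.8667, -1.2320)

precession coupling ω×(Iω) = (0.0180, 0.0240, 0.0432)
α = I⁻¹(τ − ω×Iω) = (-1.4750, -0.8667, -1.2320)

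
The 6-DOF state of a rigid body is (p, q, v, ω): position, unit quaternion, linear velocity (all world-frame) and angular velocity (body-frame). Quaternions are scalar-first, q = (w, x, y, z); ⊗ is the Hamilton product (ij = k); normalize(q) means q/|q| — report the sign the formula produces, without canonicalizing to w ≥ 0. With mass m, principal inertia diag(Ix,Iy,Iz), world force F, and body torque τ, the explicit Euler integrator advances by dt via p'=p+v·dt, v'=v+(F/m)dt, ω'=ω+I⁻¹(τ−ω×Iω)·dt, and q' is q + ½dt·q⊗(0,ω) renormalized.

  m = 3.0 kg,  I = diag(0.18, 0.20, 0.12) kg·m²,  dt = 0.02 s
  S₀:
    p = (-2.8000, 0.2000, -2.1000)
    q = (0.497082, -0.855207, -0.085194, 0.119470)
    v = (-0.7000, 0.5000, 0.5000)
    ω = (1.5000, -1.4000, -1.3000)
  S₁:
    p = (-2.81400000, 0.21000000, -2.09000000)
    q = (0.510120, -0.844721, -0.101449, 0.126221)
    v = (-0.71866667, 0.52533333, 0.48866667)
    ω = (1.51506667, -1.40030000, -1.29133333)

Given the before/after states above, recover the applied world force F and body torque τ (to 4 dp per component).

v₁ − v₀ = (-0.01866667, 0.02533333, -0.01133333)
applied force F = (-2.8000, 3.8000, -1.7000)
rate change Δω = (0.01506667, -0.00030000, 0.00866667)
ω₀×(Iω₀) = (-0.1456, -0.1170, -0.0420)
τ = I·(Δω/dt) + ω₀×(Iω₀) = (-0.0100, -0.1200, 0.0100)

F = (-2.8000, 3.8000, -1.7000)
τ = (-0.0100, -0.1200, 0.0100)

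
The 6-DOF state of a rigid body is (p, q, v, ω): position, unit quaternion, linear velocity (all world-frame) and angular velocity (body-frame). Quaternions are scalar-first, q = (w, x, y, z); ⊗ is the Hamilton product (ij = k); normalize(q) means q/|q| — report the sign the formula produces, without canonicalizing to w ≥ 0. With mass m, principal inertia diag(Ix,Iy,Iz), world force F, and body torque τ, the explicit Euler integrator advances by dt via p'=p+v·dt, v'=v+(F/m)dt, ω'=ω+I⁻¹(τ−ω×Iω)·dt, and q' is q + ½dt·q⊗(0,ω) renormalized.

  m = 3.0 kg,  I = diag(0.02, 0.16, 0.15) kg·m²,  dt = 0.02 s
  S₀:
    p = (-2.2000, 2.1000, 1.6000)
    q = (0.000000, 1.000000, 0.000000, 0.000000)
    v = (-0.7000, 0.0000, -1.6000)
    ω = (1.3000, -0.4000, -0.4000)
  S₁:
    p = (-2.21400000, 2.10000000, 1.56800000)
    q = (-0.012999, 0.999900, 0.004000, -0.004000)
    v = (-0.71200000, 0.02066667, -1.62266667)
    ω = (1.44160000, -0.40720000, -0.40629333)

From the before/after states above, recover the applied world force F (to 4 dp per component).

v₁ − v₀ = (-0.01200000, 0.02066667, -0.02266667)
F = m·Δv/dt = (-1.8000, 3.1000, -3.4000)

F = (-1.8000, 3.1000, -3.4000)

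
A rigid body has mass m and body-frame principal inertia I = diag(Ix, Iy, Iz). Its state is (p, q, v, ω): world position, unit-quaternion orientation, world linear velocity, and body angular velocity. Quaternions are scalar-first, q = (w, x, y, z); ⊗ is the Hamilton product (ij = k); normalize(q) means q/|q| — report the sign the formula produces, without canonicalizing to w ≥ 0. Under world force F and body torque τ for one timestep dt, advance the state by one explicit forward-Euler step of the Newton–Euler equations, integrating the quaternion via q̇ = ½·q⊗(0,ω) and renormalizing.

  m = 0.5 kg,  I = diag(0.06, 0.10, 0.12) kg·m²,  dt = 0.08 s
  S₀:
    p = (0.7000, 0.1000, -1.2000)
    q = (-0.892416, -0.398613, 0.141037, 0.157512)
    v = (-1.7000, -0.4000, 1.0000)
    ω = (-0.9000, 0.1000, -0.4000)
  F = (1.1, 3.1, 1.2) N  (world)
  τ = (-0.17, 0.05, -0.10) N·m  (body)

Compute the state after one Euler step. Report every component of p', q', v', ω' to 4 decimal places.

a = (2.2000, 6.2000, 2.4000)
new position p' = (0.5640, 0.0680, -1.1200)
new velocity v' = (-1.5240, 0.0960, 1.1920)
angular accel α = (-2.8200, 0.7160, -0.8033)
ω + α·dt = (-1.1256, 0.1573, -0.4643)
2q̇ = q⊗(0,ω) = (-0.3098506, 0.7310084, -0.3904476, 0.4440384)
q + ½dt·q⊗(0,ω), renormalized = (-0.9041, -0.3691, 0.1253, 0.1751)

p' = (0.5640, 0.0680, -1.1200)
q' = (-0.9041, -0.3691, 0.1253, 0.1751)
v' = (-1.5240, 0.0960, 1.1920)
ω' = (-1.1256, 0.1573, -0.4643)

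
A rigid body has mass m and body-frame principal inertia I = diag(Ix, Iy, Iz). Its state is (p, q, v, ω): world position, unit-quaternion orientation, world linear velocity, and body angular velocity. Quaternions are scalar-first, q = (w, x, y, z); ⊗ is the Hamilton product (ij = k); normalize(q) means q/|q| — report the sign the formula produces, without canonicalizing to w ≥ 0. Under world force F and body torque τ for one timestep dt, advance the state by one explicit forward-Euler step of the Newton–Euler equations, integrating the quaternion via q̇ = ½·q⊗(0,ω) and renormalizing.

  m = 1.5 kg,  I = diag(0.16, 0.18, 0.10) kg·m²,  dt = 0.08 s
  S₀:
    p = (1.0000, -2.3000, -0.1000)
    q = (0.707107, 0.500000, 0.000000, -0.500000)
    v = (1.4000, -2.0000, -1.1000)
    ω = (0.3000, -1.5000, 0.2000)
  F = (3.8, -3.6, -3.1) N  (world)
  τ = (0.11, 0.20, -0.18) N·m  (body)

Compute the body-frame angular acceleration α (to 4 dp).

gyro term ω×Iω = (0.0240, 0.0036, -0.0090)
(τ − ω×Iω)/I = (0.5375, 1.0911, -1.7100)

α = (0.5375, 1.0911, -1.7100)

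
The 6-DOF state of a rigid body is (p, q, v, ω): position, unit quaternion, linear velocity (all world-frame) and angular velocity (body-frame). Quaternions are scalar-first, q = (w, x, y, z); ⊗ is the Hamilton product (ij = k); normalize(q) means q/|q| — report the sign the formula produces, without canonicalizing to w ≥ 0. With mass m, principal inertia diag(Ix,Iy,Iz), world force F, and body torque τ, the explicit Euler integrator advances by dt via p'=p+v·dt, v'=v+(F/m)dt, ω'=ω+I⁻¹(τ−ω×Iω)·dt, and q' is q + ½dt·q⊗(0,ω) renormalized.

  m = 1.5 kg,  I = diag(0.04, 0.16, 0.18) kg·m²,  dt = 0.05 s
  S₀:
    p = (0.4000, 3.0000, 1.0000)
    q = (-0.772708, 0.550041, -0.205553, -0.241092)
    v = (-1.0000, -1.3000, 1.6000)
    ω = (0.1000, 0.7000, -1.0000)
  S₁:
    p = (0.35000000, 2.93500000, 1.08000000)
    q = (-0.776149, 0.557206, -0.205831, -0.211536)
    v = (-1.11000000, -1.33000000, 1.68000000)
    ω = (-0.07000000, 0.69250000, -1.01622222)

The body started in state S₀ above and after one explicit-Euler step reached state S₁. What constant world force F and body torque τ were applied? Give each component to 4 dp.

rate change Δω = (-0.17000000, -0.00750000, -0.01622222)
precession coupling = (-0.0140, 0.0140, 0.0084)
applied torque τ = (-0.1500, -0.0100, -0.0500)
Δv = v₁−v₀ = (-0.11000000, -0.03000000, 0.08000000)
applied force F = (-3.3000, -0.9000, 2.4000)

F = (-3.3000, -0.9000, 2.4000)
τ = (-0.1500, -0.0100, -0.0500)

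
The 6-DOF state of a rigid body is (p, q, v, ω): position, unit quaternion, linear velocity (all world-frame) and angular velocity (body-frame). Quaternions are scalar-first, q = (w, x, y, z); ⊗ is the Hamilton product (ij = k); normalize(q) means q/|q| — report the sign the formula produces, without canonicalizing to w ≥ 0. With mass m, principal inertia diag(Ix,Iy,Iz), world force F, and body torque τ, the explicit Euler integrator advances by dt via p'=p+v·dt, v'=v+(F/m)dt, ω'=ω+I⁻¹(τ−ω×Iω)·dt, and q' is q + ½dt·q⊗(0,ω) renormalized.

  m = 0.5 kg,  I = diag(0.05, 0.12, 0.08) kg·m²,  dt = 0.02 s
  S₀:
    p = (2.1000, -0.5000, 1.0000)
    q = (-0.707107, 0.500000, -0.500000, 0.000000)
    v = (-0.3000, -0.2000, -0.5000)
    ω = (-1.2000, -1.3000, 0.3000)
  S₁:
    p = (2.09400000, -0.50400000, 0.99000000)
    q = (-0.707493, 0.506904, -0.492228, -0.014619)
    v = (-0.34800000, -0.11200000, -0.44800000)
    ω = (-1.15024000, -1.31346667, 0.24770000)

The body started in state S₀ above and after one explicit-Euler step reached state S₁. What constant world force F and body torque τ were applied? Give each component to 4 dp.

F = (-1.2000, 2.2000, 1.3000)
τ = (0.1400, -0.0700, -0.1000)

rate change Δω = (0.04976000, -0.01346667, -0.05230000)
applied torque τ = (0.1400, -0.0700, -0.1000)
v₁ − v₀ = (-0.04800000, 0.08800000, 0.05200000)
F = m·Δv/dt = (-1.2000, 2.2000, 1.3000)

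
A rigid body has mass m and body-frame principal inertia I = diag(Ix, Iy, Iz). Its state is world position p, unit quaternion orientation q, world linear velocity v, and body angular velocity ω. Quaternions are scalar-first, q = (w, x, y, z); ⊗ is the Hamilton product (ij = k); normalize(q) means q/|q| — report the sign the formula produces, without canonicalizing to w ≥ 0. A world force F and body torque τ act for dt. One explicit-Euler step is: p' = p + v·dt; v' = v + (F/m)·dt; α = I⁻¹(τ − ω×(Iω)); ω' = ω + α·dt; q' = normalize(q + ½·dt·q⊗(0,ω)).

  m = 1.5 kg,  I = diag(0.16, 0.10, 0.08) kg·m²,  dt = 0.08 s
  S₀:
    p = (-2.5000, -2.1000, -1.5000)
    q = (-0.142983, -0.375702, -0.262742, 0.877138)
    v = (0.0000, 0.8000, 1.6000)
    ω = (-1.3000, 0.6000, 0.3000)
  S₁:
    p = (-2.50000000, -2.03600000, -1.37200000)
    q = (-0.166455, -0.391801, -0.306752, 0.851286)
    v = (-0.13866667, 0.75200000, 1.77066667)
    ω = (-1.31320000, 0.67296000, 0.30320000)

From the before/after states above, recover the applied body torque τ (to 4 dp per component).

τ = (-0.0300, 0.0600, 0.0500)

rate change Δω = (-0.01320000, 0.07296000, 0.00320000)
τ = I·(Δω/dt) + ω₀×(Iω₀) = (-0.0300, 0.0600, 0.0500)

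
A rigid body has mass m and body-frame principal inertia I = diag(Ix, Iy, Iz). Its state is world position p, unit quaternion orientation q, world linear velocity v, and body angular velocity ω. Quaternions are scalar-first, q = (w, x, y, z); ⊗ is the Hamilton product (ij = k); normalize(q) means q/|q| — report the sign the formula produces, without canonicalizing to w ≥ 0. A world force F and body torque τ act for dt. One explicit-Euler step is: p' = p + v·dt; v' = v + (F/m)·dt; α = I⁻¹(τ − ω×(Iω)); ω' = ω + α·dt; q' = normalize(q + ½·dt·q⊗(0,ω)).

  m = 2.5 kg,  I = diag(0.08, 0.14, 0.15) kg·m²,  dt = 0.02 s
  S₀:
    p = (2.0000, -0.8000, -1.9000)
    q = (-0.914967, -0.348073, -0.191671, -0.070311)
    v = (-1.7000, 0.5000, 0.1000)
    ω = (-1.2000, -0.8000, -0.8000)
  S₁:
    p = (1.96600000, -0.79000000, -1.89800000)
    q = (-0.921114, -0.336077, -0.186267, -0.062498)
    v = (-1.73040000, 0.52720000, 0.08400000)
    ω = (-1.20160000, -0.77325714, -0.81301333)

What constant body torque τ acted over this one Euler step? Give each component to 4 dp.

τ = (0.0000, 0.1200, -0.0400)

Δω = ω₁−ω₀ = (-0.00160000, 0.02674286, -0.01301333)
precession coupling = (0.0064, -0.0672, 0.0576)
applied torque τ = (0.0000, 0.1200, -0.0400)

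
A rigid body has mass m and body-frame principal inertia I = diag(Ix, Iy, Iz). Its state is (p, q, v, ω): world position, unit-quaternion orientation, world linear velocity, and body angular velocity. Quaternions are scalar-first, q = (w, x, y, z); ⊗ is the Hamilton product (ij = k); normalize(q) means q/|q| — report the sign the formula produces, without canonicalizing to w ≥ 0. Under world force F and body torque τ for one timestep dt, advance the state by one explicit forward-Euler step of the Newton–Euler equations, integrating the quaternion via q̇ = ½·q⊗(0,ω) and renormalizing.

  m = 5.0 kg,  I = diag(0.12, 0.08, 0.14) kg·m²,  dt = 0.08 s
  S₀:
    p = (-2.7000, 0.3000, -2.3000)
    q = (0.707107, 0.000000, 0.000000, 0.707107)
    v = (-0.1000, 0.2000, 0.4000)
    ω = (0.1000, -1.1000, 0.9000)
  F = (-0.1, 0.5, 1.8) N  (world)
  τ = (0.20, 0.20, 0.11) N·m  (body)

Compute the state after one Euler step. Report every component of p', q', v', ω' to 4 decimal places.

p' = (-2.7080, 0.3160, -2.2680)
q' = (0.6805, 0.0339, -0.0282, 0.7314)
v' = (-0.1016, 0.2080, 0.4288)
ω' = (0.2729, -0.8982, 0.9603)

angular accel α = (2.1617, 2.5225, 0.7543)
ω' = ω + α·dt = (0.2729, -0.8982, 0.9603)
Hamilton product q⊗(0,ω) = (-0.6363963, 0.8485284, -0.7071070, 0.6363963)
updated quaternion q' = (0.6805, 0.0339, -0.0282, 0.7314)
a = (-0.0200, 0.1000, 0.3600)
new position p' = (-2.7080, 0.3160, -2.2680)
new velocity v' = (-0.1016, 0.2080, 0.4288)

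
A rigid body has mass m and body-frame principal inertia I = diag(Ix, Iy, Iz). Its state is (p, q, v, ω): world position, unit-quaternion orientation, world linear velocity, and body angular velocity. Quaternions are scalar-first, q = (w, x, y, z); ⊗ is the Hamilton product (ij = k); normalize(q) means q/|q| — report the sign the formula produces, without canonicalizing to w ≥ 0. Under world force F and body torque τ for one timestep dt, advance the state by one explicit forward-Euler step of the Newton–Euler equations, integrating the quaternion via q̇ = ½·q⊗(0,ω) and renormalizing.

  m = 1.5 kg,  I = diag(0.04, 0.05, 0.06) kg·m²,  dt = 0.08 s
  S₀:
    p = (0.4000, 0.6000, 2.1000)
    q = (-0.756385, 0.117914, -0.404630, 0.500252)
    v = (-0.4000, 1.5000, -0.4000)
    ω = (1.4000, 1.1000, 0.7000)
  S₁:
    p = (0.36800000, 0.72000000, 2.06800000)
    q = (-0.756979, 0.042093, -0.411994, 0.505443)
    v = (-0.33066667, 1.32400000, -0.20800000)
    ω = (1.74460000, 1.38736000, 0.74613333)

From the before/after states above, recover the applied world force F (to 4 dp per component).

F = (1.3000, -3.3000, 3.6000)

velocity change Δv = (0.06933333, -0.17600000, 0.19200000)
applied force F = (1.3000, -3.3000, 3.6000)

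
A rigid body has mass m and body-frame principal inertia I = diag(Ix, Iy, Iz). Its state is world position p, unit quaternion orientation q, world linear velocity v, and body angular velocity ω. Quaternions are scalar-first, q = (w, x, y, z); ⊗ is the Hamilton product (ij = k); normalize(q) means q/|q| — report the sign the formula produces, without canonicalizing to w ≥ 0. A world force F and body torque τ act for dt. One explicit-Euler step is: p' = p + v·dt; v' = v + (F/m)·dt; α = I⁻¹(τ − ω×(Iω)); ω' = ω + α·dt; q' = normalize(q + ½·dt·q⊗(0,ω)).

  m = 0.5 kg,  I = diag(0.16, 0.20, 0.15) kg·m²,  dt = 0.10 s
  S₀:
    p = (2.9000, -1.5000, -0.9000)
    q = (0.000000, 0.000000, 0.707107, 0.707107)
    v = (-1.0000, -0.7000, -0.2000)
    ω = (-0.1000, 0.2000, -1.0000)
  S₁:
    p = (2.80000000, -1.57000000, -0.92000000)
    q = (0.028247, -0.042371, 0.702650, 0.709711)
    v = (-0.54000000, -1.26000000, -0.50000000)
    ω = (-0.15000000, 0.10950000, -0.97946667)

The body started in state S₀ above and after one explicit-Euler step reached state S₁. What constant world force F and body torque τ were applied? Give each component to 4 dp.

F = (2.3000, -2.8000, -1.5000)
τ = (-0.0700, -0.1800, 0.0300)

Δv = v₁−v₀ = (0.46000000, -0.56000000, -0.30000000)
F = m·Δv/dt = (2.3000, -2.8000, -1.5000)
Δω = ω₁−ω₀ = (-0.05000000, -0.09050000, 0.02053333)
precession coupling = (0.0100, 0.0010, -0.0008)
applied torque τ = (-0.0700, -0.1800, 0.0300)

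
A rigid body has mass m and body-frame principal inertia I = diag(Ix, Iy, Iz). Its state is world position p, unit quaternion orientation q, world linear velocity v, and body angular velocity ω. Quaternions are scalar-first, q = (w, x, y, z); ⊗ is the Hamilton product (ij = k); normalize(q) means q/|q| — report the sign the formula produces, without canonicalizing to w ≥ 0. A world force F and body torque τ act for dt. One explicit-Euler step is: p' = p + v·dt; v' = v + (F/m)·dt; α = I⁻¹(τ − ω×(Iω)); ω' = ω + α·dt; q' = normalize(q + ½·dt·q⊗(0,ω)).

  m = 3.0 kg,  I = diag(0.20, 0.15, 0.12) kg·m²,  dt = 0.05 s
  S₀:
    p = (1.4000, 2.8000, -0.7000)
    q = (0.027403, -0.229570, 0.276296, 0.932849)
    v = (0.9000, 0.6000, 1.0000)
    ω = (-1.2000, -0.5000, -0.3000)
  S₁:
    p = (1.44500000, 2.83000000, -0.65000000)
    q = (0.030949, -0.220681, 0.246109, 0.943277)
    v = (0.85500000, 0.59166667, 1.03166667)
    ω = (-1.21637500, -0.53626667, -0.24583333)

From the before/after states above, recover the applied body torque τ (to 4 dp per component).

τ = (-0.0700, -0.0800, 0.1000)

Δω = ω₁−ω₀ = (-0.01637500, -0.03626667, 0.05416667)
applied torque τ = (-0.0700, -0.0800, 0.1000)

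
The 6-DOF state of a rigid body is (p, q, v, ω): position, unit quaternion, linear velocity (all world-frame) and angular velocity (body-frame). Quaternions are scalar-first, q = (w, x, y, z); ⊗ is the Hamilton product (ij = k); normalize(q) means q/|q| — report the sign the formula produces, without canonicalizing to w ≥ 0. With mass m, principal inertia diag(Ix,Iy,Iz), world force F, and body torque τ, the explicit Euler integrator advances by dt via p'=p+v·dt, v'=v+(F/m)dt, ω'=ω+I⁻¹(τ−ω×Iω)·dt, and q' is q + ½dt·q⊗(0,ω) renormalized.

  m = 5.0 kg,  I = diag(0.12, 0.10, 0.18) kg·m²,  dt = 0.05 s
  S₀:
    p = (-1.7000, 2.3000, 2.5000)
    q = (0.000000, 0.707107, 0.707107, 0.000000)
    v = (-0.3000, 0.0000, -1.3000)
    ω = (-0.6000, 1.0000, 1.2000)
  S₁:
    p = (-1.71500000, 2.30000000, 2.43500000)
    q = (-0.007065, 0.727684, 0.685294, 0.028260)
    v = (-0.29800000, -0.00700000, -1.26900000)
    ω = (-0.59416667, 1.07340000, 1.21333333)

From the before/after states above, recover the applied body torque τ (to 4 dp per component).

Δω = ω₁−ω₀ = (0.00583333, 0.07340000, 0.01333333)
τ = I·(Δω/dt) + ω₀×(Iω₀) = (0.1100, 0.1900, 0.0600)

τ = (0.1100, 0.1900, 0.0600)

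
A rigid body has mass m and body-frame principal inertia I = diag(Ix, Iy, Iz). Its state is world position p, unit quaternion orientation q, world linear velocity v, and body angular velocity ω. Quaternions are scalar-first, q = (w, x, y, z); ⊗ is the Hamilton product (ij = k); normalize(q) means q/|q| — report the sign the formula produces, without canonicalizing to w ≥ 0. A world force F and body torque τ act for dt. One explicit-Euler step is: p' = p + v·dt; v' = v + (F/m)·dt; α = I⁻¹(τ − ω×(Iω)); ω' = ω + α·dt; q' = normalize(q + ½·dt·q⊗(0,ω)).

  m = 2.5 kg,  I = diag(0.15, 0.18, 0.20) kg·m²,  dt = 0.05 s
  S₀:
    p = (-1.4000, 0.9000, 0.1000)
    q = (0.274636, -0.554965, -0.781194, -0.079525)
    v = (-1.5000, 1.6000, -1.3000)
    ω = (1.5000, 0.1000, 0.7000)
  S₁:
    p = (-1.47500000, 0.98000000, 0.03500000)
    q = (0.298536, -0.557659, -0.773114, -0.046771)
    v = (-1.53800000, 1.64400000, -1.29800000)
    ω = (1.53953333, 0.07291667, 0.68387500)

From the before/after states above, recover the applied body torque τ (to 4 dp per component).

Δω = ω₁−ω₀ = (0.03953333, -0.02708333, -0.01612500)
applied torque τ = (0.1200, -0.1500, -0.0600)

τ = (0.1200, -0.1500, -0.0600)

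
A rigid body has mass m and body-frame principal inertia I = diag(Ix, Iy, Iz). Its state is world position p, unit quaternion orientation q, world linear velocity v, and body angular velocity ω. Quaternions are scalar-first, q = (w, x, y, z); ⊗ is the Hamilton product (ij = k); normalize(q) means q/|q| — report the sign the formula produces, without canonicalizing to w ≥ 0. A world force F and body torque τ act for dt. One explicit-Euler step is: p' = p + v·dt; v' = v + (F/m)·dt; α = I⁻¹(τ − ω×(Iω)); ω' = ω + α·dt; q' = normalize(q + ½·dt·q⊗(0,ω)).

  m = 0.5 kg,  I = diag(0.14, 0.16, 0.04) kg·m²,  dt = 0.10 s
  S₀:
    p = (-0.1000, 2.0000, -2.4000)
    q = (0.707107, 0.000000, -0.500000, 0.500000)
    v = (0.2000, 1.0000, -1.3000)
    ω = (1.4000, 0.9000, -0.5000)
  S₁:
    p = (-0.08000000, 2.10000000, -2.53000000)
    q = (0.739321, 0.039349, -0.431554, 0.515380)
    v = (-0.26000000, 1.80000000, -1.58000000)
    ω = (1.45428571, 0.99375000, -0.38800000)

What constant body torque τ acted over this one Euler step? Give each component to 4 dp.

τ = (0.1300, 0.0800, 0.0700)

ω₁ − ω₀ = (0.05428571, 0.09375000, 0.11200000)
I·α + gyro = (0.1300, 0.0800, 0.0700)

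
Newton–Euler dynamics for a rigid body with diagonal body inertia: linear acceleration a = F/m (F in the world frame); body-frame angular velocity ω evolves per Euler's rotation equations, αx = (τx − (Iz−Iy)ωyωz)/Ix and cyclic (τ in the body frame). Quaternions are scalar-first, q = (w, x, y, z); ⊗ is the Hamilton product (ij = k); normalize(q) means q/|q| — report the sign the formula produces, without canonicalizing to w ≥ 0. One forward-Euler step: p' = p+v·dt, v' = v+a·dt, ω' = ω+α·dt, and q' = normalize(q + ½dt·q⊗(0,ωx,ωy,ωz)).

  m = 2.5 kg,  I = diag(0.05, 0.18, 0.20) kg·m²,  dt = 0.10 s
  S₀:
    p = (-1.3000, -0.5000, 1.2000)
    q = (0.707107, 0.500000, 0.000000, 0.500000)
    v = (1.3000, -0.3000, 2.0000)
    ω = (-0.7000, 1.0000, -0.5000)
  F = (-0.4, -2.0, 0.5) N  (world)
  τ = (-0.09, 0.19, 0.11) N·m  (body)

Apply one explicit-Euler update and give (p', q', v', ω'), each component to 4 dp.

precession coupling ω×(Iω) = (-0.0100, -0.0525, -0.0910)
(τ − ω×Iω)/I = (-1.6000, 1.3472, 1.0050)
ω + α·dt = (-0.8600, 1.1347, -0.3995)
Hamilton product q⊗(0,ω) = (0.6000000, -0.9949749, 0.6071070, 0.1464465)
q + ½dt·q⊗(0,ω), renormalized = (0.7355, 0.4493, 0.0303, 0.5062)
linear accel F/m = (-0.1600, -0.8000, 0.2000)
p + v·dt = (-1.1700, -0.5300, 1.4000)
new velocity v' = (1.2840, -0.3800, 2.0200)

p' = (-1.1700, -0.5300, 1.4000)
q' = (0.7355, 0.4493, 0.0303, 0.5062)
v' = (1.2840, -0.3800, 2.0200)
ω' = (-0.8600, 1.1347, -0.3995)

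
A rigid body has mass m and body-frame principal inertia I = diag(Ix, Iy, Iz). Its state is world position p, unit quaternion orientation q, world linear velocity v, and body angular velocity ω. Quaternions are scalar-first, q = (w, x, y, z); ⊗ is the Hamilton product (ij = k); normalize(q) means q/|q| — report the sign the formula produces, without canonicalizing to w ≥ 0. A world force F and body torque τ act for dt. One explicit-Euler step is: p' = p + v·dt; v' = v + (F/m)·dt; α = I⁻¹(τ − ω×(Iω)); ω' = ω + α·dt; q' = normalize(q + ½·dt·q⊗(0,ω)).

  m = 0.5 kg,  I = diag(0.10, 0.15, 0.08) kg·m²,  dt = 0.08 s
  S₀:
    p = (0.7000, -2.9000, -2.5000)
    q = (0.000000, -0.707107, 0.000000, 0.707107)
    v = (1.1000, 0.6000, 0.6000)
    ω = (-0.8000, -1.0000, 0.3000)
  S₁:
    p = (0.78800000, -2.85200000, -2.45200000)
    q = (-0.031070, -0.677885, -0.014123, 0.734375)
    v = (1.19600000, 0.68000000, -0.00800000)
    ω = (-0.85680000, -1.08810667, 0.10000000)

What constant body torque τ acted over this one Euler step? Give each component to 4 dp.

rate change Δω = (-0.05680000, -0.08810667, -0.20000000)
gyro term ω₀×Iω₀ = (0.0210, -0.0048, 0.0400)
applied torque τ = (-0.0500, -0.1700, -0.1600)

τ = (-0.0500, -0.1700, -0.1600)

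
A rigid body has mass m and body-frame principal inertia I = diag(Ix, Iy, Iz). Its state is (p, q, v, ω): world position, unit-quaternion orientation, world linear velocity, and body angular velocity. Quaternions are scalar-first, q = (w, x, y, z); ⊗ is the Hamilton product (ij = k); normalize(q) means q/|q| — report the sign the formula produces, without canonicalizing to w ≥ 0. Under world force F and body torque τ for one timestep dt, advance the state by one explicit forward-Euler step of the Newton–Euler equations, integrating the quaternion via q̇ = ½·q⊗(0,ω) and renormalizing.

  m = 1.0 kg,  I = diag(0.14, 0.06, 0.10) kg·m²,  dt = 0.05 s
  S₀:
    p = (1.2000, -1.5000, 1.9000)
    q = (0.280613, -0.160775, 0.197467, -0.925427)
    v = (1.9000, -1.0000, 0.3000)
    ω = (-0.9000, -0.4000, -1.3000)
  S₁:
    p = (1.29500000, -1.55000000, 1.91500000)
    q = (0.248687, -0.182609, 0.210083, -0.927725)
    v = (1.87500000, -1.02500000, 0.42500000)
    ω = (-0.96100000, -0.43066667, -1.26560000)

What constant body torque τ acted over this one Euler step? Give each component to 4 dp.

rate change Δω = (-0.06100000, -0.03066667, 0.03440000)
applied torque τ = (-0.1500, 0.0100, 0.0400)

τ = (-0.1500, 0.0100, 0.0400)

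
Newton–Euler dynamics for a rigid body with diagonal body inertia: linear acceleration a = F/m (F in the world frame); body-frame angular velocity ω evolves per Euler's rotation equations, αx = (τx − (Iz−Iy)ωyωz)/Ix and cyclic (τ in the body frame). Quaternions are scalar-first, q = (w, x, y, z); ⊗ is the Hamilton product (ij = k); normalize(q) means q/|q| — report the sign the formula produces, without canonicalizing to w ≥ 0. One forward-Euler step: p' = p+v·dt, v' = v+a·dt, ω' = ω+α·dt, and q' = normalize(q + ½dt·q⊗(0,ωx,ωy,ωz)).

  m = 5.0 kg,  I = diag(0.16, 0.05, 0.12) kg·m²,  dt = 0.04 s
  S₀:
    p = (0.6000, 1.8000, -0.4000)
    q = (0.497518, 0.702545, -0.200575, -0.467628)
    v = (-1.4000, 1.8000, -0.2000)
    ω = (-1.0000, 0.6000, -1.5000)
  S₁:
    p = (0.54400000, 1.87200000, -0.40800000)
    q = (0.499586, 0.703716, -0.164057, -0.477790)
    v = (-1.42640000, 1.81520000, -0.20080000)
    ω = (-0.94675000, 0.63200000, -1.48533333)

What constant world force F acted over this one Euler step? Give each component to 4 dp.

F = (-3.3000, 1.9000, -0.1000)

v₁ − v₀ = (-0.02640000, 0.01520000, -0.00080000)
m·(v₁−v₀)/dt = (-3.3000, 1.9000, -0.1000)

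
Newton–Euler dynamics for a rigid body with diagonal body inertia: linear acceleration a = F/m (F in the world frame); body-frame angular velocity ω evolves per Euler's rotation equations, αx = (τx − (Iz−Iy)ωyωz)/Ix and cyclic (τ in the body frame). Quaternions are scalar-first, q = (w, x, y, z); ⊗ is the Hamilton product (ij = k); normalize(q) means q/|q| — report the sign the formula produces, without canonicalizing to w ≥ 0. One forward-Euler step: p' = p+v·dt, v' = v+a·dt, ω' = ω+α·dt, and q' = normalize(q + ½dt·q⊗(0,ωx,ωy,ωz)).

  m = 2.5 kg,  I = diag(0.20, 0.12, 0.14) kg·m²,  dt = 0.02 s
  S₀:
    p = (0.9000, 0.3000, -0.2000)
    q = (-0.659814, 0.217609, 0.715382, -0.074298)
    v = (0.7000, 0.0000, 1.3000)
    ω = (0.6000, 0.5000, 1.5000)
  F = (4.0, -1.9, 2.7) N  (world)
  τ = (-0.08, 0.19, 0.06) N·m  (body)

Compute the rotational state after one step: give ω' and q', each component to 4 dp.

ω' = (0.5905, 0.5227, 1.5120)
q' = (-0.6635, 0.2247, 0.7083, -0.0874)

(τ − ω×Iω)/I = (-0.4750, 1.1333, 0.6000)
ω' = ω + α·dt = (0.5905, 0.5227, 1.5120)
q⊗(0,ω) = (-0.3768094, 0.7143336, -0.7008993, -1.3101457)
updated quaternion q' = (-0.6635, 0.2247, 0.7083, -0.0874)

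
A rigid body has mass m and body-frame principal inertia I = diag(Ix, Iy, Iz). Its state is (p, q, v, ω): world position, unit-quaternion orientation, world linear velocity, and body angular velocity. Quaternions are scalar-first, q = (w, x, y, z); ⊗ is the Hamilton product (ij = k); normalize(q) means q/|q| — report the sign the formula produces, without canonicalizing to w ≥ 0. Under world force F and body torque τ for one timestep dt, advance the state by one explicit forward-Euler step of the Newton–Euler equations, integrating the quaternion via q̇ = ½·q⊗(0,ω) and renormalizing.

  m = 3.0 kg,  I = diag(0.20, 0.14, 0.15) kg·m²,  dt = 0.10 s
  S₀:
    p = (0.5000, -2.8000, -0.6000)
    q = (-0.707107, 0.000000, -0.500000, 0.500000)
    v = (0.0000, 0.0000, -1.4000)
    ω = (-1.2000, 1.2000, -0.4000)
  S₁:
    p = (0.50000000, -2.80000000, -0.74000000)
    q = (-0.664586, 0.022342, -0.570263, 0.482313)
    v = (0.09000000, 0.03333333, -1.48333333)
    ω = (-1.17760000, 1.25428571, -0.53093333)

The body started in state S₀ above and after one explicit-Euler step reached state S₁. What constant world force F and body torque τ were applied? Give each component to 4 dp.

F = (2.7000, 1.0000, -2.5000)
τ = (0.0400, 0.1000, -0.1100)

rate change Δω = (0.02240000, 0.05428571, -0.13093333)
ω₀×(Iω₀) = (-0.0048, 0.0240, 0.0864)
I·α + gyro = (0.0400, 0.1000, -0.1100)
Δv = v₁−v₀ = (0.09000000, 0.03333333, -0.08333333)
F = m·Δv/dt = (2.7000, 1.0000, -2.5000)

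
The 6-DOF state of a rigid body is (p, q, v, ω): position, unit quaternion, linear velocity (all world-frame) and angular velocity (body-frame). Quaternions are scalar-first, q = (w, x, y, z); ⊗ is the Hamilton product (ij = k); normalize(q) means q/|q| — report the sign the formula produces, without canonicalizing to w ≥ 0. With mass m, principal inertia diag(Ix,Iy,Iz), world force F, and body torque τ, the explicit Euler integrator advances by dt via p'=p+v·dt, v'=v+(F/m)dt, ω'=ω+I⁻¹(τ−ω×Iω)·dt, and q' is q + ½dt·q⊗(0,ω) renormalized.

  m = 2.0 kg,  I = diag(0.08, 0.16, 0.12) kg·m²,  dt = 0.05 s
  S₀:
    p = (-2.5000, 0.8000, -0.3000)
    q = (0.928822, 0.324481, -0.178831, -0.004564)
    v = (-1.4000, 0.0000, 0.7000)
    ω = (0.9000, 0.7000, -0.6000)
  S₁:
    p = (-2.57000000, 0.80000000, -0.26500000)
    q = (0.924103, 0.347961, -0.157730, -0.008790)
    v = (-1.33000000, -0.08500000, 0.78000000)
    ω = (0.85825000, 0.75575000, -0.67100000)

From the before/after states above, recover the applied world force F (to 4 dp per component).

velocity change Δv = (0.07000000, -0.08500000, 0.08000000)
applied force F = (2.8000, -3.4000, 3.2000)

F = (2.8000, -3.4000, 3.2000)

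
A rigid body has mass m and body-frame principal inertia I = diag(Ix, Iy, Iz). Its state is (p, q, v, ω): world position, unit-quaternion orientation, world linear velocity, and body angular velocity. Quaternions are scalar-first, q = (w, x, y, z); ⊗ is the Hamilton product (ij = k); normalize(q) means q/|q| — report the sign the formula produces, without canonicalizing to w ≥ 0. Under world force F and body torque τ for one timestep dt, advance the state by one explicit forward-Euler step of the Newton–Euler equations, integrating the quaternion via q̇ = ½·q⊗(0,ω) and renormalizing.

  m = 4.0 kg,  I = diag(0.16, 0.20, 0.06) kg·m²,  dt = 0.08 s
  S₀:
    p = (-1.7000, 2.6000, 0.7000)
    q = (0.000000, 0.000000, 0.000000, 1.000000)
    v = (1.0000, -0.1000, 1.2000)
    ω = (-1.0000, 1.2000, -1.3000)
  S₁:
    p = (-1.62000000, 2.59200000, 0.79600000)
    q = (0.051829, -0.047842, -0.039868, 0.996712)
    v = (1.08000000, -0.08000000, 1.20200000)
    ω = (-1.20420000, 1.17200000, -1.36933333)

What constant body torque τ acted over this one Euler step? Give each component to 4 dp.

τ = (-0.1900, 0.0600, -0.1000)

Δω = ω₁−ω₀ = (-0.20420000, -0.02800000, -0.06933333)
precession coupling = (0.2184, 0.1300, -0.0480)
applied torque τ = (-0.1900, 0.0600, -0.1000)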